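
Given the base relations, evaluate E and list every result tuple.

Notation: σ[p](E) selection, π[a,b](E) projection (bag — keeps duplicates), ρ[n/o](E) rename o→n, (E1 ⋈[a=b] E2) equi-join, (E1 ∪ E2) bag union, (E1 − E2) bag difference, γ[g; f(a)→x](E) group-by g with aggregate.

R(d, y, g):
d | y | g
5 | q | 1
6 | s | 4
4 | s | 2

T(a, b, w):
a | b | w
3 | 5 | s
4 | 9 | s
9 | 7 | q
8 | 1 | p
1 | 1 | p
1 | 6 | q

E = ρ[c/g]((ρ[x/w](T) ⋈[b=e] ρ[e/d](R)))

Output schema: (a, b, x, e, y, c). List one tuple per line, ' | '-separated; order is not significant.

Per-node cardinality:
  T → 6
  ρ[x/w](T) → 6
  R → 3
  ρ[e/d](R) → 3
  (ρ[x/w](T) ⋈[b=e] ρ[e/d](R)) → 2
  ρ[c/g]((ρ[x/w](T) ⋈[b=e] ρ[e/d](R))) → 2

== RESULT ==
a | b | x | e | y | c
1 | 6 | q | 6 | s | 4
3 | 5 | s | 5 | q | 1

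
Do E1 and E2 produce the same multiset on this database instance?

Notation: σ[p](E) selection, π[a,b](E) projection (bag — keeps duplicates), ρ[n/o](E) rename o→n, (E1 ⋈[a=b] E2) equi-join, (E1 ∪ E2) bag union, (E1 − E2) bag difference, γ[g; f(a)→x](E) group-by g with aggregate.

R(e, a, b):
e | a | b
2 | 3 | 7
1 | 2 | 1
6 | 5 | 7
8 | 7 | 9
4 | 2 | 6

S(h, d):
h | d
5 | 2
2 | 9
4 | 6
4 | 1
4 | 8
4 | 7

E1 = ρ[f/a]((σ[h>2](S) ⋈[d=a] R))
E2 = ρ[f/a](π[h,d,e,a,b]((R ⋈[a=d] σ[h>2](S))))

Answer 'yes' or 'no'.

E1 row counts bottom-up:
  S → 6
  σ[h>2](S) → 5
  R → 5
  (σ[h>2](S) ⋈[d=a] R) → 3
  ρ[f/a]((σ[h>2](S) ⋈[d=a] R)) → 3
E2 row counts bottom-up:
  R → 5
  S → 6
  σ[h>2](S) → 5
  (R ⋈[a=d] σ[h>2](S)) → 3
  π[h,d,e,a,b]((R ⋈[a=d] σ[h>2](S))) → 3
  ρ[f/a](π[h,d,e,a,b]((R ⋈[a=d] σ[h>2](S)))) → 3

E1 and E2 produce the same multiset:
h | d | e | f | b
4 | 7 | 8 | 7 | 9
5 | 2 | 1 | 2 | 1
5 | 2 | 4 | 2 | 6

yes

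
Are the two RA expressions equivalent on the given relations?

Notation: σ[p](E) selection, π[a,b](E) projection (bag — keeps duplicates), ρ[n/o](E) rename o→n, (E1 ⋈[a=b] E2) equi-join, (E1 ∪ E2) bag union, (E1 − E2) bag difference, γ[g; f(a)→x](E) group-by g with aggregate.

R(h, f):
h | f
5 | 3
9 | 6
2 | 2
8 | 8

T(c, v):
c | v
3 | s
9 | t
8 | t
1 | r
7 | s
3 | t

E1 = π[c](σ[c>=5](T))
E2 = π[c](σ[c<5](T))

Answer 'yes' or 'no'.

E1 subexpression sizes:
  T → 6
  σ[c>=5](T) → 3
  π[c](σ[c>=5](T)) → 3
E2 subexpression sizes:
  T → 6
  σ[c<5](T) → 3
  π[c](σ[c<5](T)) → 3

E1 result:
c
7
8
9
E2 result:
c
1
3
3
Witness: (1,) appears 0× in E1 but 1× in E2.

no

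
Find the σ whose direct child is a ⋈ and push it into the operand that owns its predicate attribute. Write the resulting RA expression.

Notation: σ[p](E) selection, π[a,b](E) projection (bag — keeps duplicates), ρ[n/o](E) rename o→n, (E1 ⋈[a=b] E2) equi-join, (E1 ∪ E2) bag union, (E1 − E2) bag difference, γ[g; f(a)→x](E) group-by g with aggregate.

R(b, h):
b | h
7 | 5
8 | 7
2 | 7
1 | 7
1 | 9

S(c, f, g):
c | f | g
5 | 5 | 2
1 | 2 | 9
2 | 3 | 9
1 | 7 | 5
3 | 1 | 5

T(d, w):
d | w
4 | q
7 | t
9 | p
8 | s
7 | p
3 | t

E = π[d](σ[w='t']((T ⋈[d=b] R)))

σ filters on w, owned by the left side.
E' = π[d]((σ[w='t'](T) ⋈[d=b] R))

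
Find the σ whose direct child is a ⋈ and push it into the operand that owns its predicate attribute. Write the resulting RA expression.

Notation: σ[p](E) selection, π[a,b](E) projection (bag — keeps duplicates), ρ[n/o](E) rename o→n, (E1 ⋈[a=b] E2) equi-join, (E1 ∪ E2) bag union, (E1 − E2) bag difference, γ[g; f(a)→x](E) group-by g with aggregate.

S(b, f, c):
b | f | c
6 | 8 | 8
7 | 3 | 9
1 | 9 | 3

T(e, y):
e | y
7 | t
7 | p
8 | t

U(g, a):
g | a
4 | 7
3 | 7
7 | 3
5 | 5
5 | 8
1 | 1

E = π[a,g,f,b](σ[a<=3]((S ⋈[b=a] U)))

σ filters on a, owned by the right side.
E' = π[a,g,f,b]((S ⋈[b=a] σ[a<=3](U)))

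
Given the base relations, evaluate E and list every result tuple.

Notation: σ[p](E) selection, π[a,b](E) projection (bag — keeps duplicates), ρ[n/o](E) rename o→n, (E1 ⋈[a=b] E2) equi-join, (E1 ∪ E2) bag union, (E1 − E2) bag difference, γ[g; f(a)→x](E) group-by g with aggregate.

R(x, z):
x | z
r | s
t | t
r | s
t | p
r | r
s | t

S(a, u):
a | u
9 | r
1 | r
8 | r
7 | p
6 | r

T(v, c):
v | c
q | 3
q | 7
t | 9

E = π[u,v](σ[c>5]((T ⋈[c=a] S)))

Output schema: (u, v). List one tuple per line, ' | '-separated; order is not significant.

Row counts bottom-up:
  T → 3
  S → 5
  (T ⋈[c=a] S) → 2
  σ[c>5]((T ⋈[c=a] S)) → 2
  π[u,v](σ[c>5]((T ⋈[c=a] S))) → 2

== RESULT ==
u | v
p | q
r | t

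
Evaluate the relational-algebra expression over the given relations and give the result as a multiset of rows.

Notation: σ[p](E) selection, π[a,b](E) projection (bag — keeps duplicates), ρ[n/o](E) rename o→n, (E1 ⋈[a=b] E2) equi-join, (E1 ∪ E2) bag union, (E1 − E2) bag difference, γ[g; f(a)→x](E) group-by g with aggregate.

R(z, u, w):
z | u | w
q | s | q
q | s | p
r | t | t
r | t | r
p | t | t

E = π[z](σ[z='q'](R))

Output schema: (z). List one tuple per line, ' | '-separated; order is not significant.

Per-node cardinality:
  R → 5
  σ[z='q'](R) → 2
  π[z](σ[z='q'](R)) → 2

== RESULT ==
z
q
q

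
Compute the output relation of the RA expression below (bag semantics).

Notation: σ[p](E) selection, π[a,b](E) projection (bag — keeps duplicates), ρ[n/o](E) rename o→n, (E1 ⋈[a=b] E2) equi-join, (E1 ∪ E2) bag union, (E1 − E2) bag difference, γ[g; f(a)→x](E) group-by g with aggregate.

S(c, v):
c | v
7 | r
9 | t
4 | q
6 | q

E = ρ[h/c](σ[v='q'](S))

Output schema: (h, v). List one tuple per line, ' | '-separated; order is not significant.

Stepwise |·|:
  S → 4
  σ[v='q'](S) → 2
  ρ[h/c](σ[v='q'](S)) → 2

== RESULT ==
h | v
4 | q
6 | q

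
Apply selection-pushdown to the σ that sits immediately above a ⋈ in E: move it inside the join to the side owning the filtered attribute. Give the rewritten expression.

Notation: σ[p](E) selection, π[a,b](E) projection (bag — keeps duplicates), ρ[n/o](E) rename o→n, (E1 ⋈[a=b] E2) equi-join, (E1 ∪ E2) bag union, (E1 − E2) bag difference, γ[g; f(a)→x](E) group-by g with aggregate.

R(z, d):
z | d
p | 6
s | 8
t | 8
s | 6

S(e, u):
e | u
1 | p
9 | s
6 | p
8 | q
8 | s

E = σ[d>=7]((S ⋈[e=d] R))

σ filters on d, owned by the right side.
E' = (S ⋈[e=d] σ[d>=7](R))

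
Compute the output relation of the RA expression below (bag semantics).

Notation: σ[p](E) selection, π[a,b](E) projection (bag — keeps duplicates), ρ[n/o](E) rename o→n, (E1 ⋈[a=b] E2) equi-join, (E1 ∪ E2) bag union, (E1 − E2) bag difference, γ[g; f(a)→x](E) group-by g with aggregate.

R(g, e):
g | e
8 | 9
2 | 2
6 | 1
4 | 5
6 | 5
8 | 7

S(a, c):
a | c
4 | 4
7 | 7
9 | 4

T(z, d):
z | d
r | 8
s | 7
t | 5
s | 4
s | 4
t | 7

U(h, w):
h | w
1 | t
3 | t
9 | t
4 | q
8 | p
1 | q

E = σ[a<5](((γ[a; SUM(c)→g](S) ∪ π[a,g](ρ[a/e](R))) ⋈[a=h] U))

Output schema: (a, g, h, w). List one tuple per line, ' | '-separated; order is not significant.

Per-node cardinality:
  S → 3
  γ[a; SUM(c)→g](S) → 3
  R → 6
  ρ[a/e](R) → 6
  π[a,g](ρ[a/e](R)) → 6
  (γ[a; SUM(c)→g](S) ∪ π[a,g](ρ[a/e](R))) → 9
  U → 6
  ((γ[a; SUM(c)→g](S) ∪ π[a,g](ρ[a/e](R))) ⋈[a=h] U) → 5
  σ[a<5](((γ[a; SUM(c)→g](S) ∪ π[a,g](ρ[a/e](R))) ⋈[a=h] U)) → 3

== RESULT ==
a | g | h | w
1 | 6 | 1 | q
1 | 6 | 1 | t
4 | 4 | 4 | q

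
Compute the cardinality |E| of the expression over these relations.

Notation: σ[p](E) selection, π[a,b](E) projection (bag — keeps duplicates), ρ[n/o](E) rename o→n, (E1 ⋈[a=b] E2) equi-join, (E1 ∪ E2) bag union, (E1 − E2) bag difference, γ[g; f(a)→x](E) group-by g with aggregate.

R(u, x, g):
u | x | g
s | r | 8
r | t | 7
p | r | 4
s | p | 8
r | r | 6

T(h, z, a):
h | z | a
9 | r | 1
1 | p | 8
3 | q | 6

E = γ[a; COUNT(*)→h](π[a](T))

Per-node cardinality:
  T → 3
  π[a](T) → 3
  γ[a; COUNT(*)→h](π[a](T)) → 3

|E| = 3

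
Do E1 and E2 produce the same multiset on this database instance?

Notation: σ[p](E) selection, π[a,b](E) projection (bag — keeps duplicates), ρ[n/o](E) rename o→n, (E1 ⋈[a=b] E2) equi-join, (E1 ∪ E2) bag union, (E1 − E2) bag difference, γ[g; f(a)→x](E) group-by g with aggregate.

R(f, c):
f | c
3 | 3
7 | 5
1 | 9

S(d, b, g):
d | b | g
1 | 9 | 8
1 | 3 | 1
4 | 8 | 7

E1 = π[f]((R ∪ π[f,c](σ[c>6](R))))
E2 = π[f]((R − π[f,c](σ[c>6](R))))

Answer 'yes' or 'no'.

E1 stepwise |·|:
  R → 3
  R → 3
  σ[c>6](R) → 1
  π[f,c](σ[c>6](R)) → 1
  (R ∪ π[f,c](σ[c>6](R))) → 4
  π[f]((R ∪ π[f,c](σ[c>6](R)))) → 4
E2 stepwise |·|:
  R → 3
  R → 3
  σ[c>6](R) → 1
  π[f,c](σ[c>6](R)) → 1
  (R − π[f,c](σ[c>6](R))) → 2
  π[f]((R − π[f,c](σ[c>6](R)))) → 2

E1 result:
f
1
1
3
7
E2 result:
f
3
7
Witness: (1,) appears 2× in E1 but 0× in E2.

no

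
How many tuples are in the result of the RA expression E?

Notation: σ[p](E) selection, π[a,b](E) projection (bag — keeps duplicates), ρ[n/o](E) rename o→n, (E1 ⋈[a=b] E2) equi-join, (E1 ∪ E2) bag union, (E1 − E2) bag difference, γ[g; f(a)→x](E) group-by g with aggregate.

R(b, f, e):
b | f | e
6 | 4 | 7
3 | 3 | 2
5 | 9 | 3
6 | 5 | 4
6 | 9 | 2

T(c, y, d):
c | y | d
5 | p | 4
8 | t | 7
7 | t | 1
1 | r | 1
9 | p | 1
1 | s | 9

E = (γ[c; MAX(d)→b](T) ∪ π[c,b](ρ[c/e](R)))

Stepwise |·|:
  T → 6
  γ[c; MAX(d)→b](T) → 5
  R → 5
  ρ[c/e](R) → 5
  π[c,b](ρ[c/e](R)) → 5
  (γ[c; MAX(d)→b](T) ∪ π[c,b](ρ[c/e](R))) → 10

|E| = 10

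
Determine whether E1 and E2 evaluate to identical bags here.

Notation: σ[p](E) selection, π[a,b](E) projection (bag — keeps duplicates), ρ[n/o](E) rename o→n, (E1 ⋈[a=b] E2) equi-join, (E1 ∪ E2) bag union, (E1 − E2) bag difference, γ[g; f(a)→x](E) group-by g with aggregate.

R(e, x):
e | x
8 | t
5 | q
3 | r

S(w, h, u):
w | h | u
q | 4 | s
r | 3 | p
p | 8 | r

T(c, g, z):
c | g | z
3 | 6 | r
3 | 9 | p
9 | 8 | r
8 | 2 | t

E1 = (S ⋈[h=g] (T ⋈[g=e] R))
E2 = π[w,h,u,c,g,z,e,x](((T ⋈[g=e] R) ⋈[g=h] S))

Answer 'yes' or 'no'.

E1 subexpression sizes:
  S → 3
  T → 4
  R → 3
  (T ⋈[g=e] R) → 1
  (S ⋈[h=g] (T ⋈[g=e] R)) → 1
E2 subexpression sizes:
  T → 4
  R → 3
  (T ⋈[g=e] R) → 1
  S → 3
  ((T ⋈[g=e] R) ⋈[g=h] S) → 1
  π[w,h,u,c,g,z,e,x](((T ⋈[g=e] R) ⋈[g=h] S)) → 1

E1 and E2 produce the same multiset:
w | h | u | c | g | z | e | x
p | 8 | r | 9 | 8 | r | 8 | t

yes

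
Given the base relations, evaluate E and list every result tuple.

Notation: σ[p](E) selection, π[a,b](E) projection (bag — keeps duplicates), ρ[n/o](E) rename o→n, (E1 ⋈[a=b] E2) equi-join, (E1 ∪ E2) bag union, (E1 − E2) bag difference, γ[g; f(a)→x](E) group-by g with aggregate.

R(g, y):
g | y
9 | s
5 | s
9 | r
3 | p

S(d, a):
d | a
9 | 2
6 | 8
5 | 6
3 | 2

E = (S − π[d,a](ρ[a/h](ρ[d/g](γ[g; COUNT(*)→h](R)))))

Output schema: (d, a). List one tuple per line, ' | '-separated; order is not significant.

Per-node cardinality:
  S → 4
  R → 4
  γ[g; COUNT(*)→h](R) → 3
  ρ[d/g](γ[g; COUNT(*)→h](R)) → 3
  ρ[a/h](ρ[d/g](γ[g; COUNT(*)→h](R))) → 3
  π[d,a](ρ[a/h](ρ[d/g](γ[g; COUNT(*)→h](R)))) → 3
  (S − π[d,a](ρ[a/h](ρ[d/g](γ[g; COUNT(*)→h](R))))) → 3

== RESULT ==
d | a
3 | 2
5 | 6
6 | 8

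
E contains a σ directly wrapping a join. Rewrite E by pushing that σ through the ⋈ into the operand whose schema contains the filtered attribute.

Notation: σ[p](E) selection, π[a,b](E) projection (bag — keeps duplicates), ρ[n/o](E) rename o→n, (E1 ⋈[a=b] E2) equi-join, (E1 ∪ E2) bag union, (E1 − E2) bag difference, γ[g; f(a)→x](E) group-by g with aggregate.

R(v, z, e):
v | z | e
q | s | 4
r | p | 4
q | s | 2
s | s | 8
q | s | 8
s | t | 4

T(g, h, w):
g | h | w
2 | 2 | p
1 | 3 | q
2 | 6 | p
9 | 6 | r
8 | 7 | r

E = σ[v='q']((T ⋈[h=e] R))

σ filters on v, owned by the right side.
E' = (T ⋈[h=e] σ[v='q'](R))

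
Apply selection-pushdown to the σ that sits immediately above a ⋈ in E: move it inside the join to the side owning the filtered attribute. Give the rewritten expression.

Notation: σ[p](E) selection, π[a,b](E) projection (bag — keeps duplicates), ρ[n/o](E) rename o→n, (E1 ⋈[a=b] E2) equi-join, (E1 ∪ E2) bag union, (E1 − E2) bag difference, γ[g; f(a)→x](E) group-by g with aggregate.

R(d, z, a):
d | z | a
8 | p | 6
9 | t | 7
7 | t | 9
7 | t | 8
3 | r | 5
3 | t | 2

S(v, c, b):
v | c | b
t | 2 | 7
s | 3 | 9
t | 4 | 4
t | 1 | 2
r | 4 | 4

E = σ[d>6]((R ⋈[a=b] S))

σ filters on d, owned by the left side.
E' = (σ[d>6](R) ⋈[a=b] S)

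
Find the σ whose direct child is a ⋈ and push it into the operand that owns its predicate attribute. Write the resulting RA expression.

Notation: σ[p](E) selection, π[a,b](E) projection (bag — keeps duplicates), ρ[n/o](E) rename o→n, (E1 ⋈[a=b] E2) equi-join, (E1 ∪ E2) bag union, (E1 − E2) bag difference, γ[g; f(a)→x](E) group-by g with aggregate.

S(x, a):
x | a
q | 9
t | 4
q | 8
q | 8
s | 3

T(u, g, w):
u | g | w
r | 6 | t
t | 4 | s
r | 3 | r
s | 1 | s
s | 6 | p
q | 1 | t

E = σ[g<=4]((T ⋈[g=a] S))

σ filters on g, owned by the left side.
E' = (σ[g<=4](T) ⋈[g=a] S)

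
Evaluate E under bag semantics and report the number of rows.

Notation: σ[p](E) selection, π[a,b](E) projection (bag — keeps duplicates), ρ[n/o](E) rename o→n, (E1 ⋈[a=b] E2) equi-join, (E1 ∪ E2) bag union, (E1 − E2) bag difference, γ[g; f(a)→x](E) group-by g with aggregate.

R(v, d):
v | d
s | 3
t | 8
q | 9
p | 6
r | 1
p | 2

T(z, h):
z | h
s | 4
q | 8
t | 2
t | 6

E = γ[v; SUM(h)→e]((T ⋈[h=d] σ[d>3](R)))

Row counts bottom-up:
  T → 4
  R → 6
  σ[d>3](R) → 3
  (T ⋈[h=d] σ[d>3](R)) → 2
  γ[v; SUM(h)→e]((T ⋈[h=d] σ[d>3](R))) → 2

|E| = 2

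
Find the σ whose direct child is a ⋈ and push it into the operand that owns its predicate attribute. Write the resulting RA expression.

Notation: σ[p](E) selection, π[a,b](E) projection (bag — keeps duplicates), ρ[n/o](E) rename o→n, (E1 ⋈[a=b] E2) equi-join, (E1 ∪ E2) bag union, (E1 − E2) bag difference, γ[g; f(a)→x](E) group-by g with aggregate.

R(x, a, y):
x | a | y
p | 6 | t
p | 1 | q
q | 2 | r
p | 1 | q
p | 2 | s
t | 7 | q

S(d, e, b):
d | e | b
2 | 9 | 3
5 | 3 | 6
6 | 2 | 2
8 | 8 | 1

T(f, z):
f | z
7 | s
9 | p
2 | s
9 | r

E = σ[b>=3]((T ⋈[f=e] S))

σ filters on b, owned by the right side.
E' = (T ⋈[f=e] σ[b>=3](S))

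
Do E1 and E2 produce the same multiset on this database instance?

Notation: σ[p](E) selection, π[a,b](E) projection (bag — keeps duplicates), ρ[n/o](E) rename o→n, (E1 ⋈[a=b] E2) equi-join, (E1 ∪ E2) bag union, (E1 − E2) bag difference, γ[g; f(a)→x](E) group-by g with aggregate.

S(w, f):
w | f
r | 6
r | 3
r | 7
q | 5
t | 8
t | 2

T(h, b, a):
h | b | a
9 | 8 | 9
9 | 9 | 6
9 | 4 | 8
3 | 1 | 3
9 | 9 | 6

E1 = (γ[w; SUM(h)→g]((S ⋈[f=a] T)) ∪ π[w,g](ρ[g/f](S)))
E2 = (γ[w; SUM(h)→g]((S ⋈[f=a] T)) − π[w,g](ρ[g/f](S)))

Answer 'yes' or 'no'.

E1 stepwise |·|:
  S → 6
  T → 5
  (S ⋈[f=a] T) → 4
  γ[w; SUM(h)→g]((S ⋈[f=a] T)) → 2
  S → 6
  ρ[g/f](S) → 6
  π[w,g](ρ[g/f](S)) → 6
  (γ[w; SUM(h)→g]((S ⋈[f=a] T)) ∪ π[w,g](ρ[g/f](S))) → 8
E2 stepwise |·|:
  S → 6
  T → 5
  (S ⋈[f=a] T) → 4
  γ[w; SUM(h)→g]((S ⋈[f=a] T)) → 2
  S → 6
  ρ[g/f](S) → 6
  π[w,g](ρ[g/f](S)) → 6
  (γ[w; SUM(h)→g]((S ⋈[f=a] T)) − π[w,g](ρ[g/f](S))) → 2

E1 result:
w | g
q | 5
r | 3
r | 6
r | 7
r | 21
t | 2
t | 8
t | 9
E2 result:
w | g
r | 21
t | 9
Witness: ('t', 8) appears 1× in E1 but 0× in E2.

no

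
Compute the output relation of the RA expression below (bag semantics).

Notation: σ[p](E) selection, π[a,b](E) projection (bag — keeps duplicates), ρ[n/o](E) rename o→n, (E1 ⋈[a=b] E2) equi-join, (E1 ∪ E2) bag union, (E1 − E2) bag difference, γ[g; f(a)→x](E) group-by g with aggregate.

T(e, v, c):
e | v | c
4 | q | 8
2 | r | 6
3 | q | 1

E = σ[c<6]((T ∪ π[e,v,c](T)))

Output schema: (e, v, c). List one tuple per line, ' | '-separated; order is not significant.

Stepwise |·|:
  T → 3
  T → 3
  π[e,v,c](T) → 3
  (T ∪ π[e,v,c](T)) → 6
  σ[c<6]((T ∪ π[e,v,c](T))) → 2

== RESULT ==
e | v | c
3 | q | 1
3 | q | 1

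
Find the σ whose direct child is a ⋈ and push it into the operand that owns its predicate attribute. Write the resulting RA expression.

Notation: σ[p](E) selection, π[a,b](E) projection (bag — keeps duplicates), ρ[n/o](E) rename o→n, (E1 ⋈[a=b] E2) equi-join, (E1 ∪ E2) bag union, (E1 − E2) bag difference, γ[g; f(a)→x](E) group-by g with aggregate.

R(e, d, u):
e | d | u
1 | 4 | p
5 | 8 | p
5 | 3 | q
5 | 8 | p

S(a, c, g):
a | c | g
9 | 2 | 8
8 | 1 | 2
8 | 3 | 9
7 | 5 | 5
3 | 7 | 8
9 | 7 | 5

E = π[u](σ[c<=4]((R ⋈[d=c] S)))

σ filters on c, owned by the right side.
E' = π[u]((R ⋈[d=c] σ[c<=4](S)))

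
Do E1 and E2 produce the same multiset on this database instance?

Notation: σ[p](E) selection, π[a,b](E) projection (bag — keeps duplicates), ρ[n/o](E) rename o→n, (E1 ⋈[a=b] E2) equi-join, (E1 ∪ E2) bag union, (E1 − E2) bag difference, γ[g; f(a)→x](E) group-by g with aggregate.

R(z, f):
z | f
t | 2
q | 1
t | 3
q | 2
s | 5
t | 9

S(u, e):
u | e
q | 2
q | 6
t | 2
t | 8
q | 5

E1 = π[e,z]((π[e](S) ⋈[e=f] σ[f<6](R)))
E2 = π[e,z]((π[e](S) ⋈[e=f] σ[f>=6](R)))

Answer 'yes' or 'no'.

E1 row counts bottom-up:
  S → 5
  π[e](S) → 5
  R → 6
  σ[f<6](R) → 5
  (π[e](S) ⋈[e=f] σ[f<6](R)) → 5
  π[e,z]((π[e](S) ⋈[e=f] σ[f<6](R))) → 5
E2 row counts bottom-up:
  S → 5
  π[e](S) → 5
  R → 6
  σ[f>=6](R) → 1
  (π[e](S) ⋈[e=f] σ[f>=6](R)) → 0
  π[e,z]((π[e](S) ⋈[e=f] σ[f>=6](R))) → 0

E1 result:
e | z
2 | q
2 | q
2 | t
2 | t
5 | s
E2 result:
e | z
(0 rows)
Witness: (5, 's') appears 1× in E1 but 0× in E2.

no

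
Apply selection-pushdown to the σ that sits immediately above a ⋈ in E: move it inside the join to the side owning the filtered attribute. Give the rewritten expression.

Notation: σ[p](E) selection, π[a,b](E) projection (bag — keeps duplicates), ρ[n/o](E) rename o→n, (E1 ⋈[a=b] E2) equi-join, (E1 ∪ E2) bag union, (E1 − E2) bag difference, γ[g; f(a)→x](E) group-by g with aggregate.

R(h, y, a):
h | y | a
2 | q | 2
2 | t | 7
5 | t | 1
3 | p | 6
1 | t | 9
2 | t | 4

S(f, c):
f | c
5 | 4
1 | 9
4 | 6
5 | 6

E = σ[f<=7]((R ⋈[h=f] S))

σ filters on f, owned by the right side.
E' = (R ⋈[h=f] σ[f<=7](S))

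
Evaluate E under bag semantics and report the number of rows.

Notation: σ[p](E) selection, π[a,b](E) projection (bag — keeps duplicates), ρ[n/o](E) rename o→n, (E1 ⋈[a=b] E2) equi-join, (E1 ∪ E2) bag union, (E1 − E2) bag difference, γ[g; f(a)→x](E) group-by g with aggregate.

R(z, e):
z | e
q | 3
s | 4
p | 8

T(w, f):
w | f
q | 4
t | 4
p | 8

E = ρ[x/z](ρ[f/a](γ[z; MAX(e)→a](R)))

Row counts bottom-up:
  R → 3
  γ[z; MAX(e)→a](R) → 3
  ρ[f/a](γ[z; MAX(e)→a](R)) → 3
  ρ[x/z](ρ[f/a](γ[z; MAX(e)→a](R))) → 3

|E| = 3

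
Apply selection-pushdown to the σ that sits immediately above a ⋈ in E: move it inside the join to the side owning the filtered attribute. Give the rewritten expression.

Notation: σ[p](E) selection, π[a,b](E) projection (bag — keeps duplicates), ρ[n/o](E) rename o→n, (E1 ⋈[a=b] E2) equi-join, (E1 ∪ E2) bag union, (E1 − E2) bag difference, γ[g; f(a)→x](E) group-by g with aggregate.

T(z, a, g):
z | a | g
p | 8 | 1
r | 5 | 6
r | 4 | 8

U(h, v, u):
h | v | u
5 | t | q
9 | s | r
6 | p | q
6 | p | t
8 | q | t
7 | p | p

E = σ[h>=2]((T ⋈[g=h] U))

σ filters on h, owned by the right side.
E' = (T ⋈[g=h] σ[h>=2](U))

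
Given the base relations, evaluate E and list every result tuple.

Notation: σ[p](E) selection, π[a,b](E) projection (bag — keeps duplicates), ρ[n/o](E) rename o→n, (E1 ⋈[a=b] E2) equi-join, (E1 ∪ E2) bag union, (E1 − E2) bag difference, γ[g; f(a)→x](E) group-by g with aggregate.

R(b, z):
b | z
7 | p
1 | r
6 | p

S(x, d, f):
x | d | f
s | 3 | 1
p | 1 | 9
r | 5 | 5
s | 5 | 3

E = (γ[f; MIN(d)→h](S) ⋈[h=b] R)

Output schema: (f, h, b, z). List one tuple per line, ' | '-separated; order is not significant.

Row counts bottom-up:
  S → 4
  γ[f; MIN(d)→h](S) → 4
  R → 3
  (γ[f; MIN(d)→h](S) ⋈[h=b] R) → 1

== RESULT ==
f | h | b | z
9 | 1 | 1 | r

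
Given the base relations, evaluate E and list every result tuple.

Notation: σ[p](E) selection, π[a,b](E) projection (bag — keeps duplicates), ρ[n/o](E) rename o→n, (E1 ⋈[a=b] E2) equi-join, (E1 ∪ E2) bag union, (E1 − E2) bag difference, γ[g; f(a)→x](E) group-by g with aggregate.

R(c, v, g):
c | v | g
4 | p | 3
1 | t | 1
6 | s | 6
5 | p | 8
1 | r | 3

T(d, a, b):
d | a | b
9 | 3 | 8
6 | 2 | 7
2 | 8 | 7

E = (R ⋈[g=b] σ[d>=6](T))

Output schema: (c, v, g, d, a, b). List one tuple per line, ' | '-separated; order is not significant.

Row counts bottom-up:
  R → 5
  T → 3
  σ[d>=6](T) → 2
  (R ⋈[g=b] σ[d>=6](T)) → 1

== RESULT ==
c | v | g | d | a | b
5 | p | 8 | 9 | 3 | 8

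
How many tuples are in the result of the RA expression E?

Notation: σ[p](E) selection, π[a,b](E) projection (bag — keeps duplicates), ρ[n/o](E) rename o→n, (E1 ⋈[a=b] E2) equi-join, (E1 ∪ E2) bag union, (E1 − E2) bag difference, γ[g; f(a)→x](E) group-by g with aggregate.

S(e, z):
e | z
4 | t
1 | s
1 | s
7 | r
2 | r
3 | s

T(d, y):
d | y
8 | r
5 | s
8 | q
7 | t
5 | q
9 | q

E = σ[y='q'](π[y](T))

Subexpression sizes:
  T → 6
  π[y](T) → 6
  σ[y='q'](π[y](T)) → 3

|E| = 3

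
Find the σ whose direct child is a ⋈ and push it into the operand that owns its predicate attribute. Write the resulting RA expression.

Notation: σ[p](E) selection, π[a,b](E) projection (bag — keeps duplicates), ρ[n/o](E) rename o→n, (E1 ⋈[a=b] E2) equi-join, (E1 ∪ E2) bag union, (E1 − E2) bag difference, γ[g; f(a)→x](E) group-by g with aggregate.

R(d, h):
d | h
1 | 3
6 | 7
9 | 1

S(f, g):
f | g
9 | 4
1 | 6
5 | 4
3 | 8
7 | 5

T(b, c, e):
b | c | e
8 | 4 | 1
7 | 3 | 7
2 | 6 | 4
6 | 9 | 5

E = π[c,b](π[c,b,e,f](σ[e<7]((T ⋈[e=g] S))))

σ filters on e, owned by the left side.
E' = π[c,b](π[c,b,e,f]((σ[e<7](T) ⋈[e=g] S)))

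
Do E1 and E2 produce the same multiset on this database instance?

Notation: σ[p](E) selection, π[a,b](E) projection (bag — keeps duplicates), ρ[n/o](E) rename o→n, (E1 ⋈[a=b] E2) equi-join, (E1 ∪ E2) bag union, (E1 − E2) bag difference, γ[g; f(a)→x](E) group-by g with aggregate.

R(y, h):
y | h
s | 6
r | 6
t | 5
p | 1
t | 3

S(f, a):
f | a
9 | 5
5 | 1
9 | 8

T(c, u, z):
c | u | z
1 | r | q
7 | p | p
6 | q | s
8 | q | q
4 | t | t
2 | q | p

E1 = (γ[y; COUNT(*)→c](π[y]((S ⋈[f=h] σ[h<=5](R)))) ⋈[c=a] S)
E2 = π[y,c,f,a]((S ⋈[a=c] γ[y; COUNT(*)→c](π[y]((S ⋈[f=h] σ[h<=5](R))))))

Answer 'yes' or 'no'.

E1 stepwise |·|:
  S → 3
  R → 5
  σ[h<=5](R) → 3
  (S ⋈[f=h] σ[h<=5](R)) → 1
  π[y]((S ⋈[f=h] σ[h<=5](R))) → 1
  γ[y; COUNT(*)→c](π[y]((S ⋈[f=h] σ[h<=5](R)))) → 1
  S → 3
  (γ[y; COUNT(*)→c](π[y]((S ⋈[f=h] σ[h<=5](R)))) ⋈[c=a] S) → 1
E2 stepwise |·|:
  S → 3
  S → 3
  R → 5
  σ[h<=5](R) → 3
  (S ⋈[f=h] σ[h<=5](R)) → 1
  π[y]((S ⋈[f=h] σ[h<=5](R))) → 1
  γ[y; COUNT(*)→c](π[y]((S ⋈[f=h] σ[h<=5](R)))) → 1
  (S ⋈[a=c] γ[y; COUNT(*)→c](π[y]((S ⋈[f=h] σ[h<=5](R))))) → 1
  π[y,c,f,a]((S ⋈[a=c] γ[y; COUNT(*)→c](π[y]((S ⋈[f=h] σ[h<=5](R)))))) → 1

E1 and E2 produce the same multiset:
y | c | f | a
t | 1 | 5 | 1

yes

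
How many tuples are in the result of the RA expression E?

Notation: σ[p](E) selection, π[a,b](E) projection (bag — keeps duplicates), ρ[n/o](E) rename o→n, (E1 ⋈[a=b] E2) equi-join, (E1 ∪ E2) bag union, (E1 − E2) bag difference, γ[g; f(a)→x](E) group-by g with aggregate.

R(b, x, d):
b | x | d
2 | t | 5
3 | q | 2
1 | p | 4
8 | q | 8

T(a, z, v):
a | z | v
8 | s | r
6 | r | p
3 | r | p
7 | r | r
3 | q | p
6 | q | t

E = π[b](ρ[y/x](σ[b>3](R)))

Per-node cardinality:
  R → 4
  σ[b>3](R) → 1
  ρ[y/x](σ[b>3](R)) → 1
  π[b](ρ[y/x](σ[b>3](R))) → 1

|E| = 1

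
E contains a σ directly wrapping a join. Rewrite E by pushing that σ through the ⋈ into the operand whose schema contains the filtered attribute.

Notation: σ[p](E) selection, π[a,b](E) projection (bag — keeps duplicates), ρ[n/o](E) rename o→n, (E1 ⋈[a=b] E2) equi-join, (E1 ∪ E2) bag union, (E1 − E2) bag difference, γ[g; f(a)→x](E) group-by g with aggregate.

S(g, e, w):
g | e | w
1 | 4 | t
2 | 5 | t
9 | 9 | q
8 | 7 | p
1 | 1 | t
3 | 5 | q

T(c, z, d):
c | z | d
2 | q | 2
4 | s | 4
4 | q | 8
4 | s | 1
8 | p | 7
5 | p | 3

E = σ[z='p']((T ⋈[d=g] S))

σ filters on z, owned by the left side.
E' = (σ[z='p'](T) ⋈[d=g] S)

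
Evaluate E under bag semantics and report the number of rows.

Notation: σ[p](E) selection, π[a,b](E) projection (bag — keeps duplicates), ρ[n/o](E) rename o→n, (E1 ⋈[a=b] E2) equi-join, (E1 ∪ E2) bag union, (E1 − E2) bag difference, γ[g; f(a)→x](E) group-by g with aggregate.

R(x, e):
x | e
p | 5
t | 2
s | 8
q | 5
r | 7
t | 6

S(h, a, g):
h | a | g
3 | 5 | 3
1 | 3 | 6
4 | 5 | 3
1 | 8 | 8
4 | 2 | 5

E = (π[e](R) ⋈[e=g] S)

Row counts bottom-up:
  R → 6
  π[e](R) → 6
  S → 5
  (π[e](R) ⋈[e=g] S) → 4

|E| = 4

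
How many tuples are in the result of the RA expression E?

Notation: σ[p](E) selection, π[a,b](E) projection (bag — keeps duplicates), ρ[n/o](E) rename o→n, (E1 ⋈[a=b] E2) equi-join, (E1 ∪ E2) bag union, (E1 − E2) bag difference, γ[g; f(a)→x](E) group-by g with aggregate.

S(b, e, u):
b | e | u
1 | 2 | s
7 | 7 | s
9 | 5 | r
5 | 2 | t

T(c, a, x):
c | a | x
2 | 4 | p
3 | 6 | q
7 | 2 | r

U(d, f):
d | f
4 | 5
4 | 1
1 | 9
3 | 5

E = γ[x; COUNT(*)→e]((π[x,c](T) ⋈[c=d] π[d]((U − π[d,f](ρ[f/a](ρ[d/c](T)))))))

Row counts bottom-up:
  T → 3
  π[x,c](T) → 3
  U → 4
  T → 3
  ρ[d/c](T) → 3
  ρ[f/a](ρ[d/c](T)) → 3
  π[d,f](ρ[f/a](ρ[d/c](T))) → 3
  (U − π[d,f](ρ[f/a](ρ[d/c](T)))) → 4
  π[d]((U − π[d,f](ρ[f/a](ρ[d/c](T))))) → 4
  (π[x,c](T) ⋈[c=d] π[d]((U − π[d,f](ρ[f/a](ρ[d/c](T)))))) → 1
  γ[x; COUNT(*)→e]((π[x,c](T) ⋈[c=d] π[d]((U − π[d,f](ρ[f/a](ρ[d/c](T))))))) → 1

|E| = 1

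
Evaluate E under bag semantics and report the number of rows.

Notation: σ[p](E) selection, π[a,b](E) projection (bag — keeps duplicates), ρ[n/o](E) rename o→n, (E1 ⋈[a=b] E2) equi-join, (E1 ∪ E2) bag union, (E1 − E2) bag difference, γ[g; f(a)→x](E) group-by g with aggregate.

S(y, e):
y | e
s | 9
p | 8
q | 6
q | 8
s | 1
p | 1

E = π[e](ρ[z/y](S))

Stepwise |·|:
  S → 6
  ρ[z/y](S) → 6
  π[e](ρ[z/y](S)) → 6

|E| = 6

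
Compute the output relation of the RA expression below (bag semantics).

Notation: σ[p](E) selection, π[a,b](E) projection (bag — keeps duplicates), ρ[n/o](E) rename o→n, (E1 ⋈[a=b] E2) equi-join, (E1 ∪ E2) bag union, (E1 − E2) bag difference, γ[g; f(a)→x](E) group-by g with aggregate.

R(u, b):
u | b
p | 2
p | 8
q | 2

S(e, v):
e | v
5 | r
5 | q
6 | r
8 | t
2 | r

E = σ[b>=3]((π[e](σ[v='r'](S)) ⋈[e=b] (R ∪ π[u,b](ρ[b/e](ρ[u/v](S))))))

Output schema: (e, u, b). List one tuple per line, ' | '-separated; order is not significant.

Row counts bottom-up:
  S → 5
  σ[v='r'](S) → 3
  π[e](σ[v='r'](S)) → 3
  R → 3
  S → 5
  ρ[u/v](S) → 5
  ρ[b/e](ρ[u/v](S)) → 5
  π[u,b](ρ[b/e](ρ[u/v](S))) → 5
  (R ∪ π[u,b](ρ[b/e](ρ[u/v](S)))) → 8
  (π[e](σ[v='r'](S)) ⋈[e=b] (R ∪ π[u,b](ρ[b/e](ρ[u/v](S))))) → 6
  σ[b>=3]((π[e](σ[v='r'](S)) ⋈[e=b] (R ∪ π[u,b](ρ[b/e](ρ[u/v](S)))))) → 3

== RESULT ==
e | u | b
5 | q | 5
5 | r | 5
6 | r | 6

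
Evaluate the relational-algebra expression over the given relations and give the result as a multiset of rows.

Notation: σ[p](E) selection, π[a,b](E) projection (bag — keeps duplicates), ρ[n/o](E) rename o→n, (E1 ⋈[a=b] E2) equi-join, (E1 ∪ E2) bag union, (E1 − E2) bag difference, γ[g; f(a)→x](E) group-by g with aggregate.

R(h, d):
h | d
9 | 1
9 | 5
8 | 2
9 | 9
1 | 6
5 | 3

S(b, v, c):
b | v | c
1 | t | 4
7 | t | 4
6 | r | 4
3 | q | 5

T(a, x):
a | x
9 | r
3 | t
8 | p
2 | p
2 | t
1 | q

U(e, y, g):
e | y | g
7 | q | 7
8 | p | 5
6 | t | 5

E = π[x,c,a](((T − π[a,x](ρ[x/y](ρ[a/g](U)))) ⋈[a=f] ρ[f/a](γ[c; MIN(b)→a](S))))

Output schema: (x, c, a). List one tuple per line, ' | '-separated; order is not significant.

Per-node cardinality:
  T → 6
  U → 3
  ρ[a/g](U) → 3
  ρ[x/y](ρ[a/g](U)) → 3
  π[a,x](ρ[x/y](ρ[a/g](U))) → 3
  (T − π[a,x](ρ[x/y](ρ[a/g](U)))) → 6
  S → 4
  γ[c; MIN(b)→a](S) → 2
  ρ[f/a](γ[c; MIN(b)→a](S)) → 2
  ((T − π[a,x](ρ[x/y](ρ[a/g](U)))) ⋈[a=f] ρ[f/a](γ[c; MIN(b)→a](S))) → 2
  π[x,c,a](((T − π[a,x](ρ[x/y](ρ[a/g](U)))) ⋈[a=f] ρ[f/a](γ[c; MIN(b)→a](S)))) → 2

== RESULT ==
x | c | a
q | 4 | 1
t | 5 | 3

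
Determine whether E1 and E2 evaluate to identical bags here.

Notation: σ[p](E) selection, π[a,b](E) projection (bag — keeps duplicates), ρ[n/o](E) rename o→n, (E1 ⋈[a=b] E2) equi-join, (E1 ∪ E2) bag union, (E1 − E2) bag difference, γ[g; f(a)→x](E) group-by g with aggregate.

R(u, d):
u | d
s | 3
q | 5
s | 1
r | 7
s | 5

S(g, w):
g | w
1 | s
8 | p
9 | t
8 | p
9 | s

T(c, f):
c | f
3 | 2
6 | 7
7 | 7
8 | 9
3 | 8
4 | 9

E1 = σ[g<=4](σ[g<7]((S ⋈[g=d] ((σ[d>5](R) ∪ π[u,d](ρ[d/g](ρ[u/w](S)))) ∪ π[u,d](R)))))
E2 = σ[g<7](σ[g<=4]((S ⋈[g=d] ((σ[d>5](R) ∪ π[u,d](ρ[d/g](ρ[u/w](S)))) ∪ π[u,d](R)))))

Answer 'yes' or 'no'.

E1 row counts bottom-up:
  S → 5
  R → 5
  σ[d>5](R) → 1
  S → 5
  ρ[u/w](S) → 5
  ρ[d/g](ρ[u/w](S)) → 5
  π[u,d](ρ[d/g](ρ[u/w](S))) → 5
  (σ[d>5](R) ∪ π[u,d](ρ[d/g](ρ[u/w](S)))) → 6
  R → 5
  π[u,d](R) → 5
  ((σ[d>5](R) ∪ π[u,d](ρ[d/g](ρ[u/w](S)))) ∪ π[u,d](R)) → 11
  (S ⋈[g=d] ((σ[d>5](R) ∪ π[u,d](ρ[d/g](ρ[u/w](S)))) ∪ π[u,d](R))) → 10
  σ[g<7]((S ⋈[g=d] ((σ[d>5](R) ∪ π[u,d](ρ[d/g](ρ[u/w](S)))) ∪ π[u,d](R)))) → 2
  σ[g<=4](σ[g<7]((S ⋈[g=d] ((σ[d>5](R) ∪ π[u,d](ρ[d/g](ρ[u/w](S)))) ∪ π[u,d](R))))) → 2
E2 row counts bottom-up:
  S → 5
  R → 5
  σ[d>5](R) → 1
  S → 5
  ρ[u/w](S) → 5
  ρ[d/g](ρ[u/w](S)) → 5
  π[u,d](ρ[d/g](ρ[u/w](S))) → 5
  (σ[d>5](R) ∪ π[u,d](ρ[d/g](ρ[u/w](S)))) → 6
  R → 5
  π[u,d](R) → 5
  ((σ[d>5](R) ∪ π[u,d](ρ[d/g](ρ[u/w](S)))) ∪ π[u,d](R)) → 11
  (S ⋈[g=d] ((σ[d>5](R) ∪ π[u,d](ρ[d/g](ρ[u/w](S)))) ∪ π[u,d](R))) → 10
  σ[g<=4]((S ⋈[g=d] ((σ[d>5](R) ∪ π[u,d](ρ[d/g](ρ[u/w](S)))) ∪ π[u,d](R)))) → 2
  σ[g<7](σ[g<=4]((S ⋈[g=d] ((σ[d>5](R) ∪ π[u,d](ρ[d/g](ρ[u/w](S)))) ∪ π[u,d](R))))) → 2

E1 and E2 produce the same multiset:
g | w | u | d
1 | s | s | 1
1 | s | s | 1

yes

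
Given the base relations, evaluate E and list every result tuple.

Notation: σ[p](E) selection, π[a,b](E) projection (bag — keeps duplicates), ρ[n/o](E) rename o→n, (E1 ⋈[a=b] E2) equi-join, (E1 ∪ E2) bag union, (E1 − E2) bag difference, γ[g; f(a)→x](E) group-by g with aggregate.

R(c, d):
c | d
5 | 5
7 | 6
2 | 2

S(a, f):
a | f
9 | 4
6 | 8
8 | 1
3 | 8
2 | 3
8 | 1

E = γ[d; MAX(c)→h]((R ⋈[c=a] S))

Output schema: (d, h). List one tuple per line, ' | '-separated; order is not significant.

Per-node cardinality:
  R → 3
  S → 6
  (R ⋈[c=a] S) → 1
  γ[d; MAX(c)→h]((R ⋈[c=a] S)) → 1

== RESULT ==
d | h
2 | 2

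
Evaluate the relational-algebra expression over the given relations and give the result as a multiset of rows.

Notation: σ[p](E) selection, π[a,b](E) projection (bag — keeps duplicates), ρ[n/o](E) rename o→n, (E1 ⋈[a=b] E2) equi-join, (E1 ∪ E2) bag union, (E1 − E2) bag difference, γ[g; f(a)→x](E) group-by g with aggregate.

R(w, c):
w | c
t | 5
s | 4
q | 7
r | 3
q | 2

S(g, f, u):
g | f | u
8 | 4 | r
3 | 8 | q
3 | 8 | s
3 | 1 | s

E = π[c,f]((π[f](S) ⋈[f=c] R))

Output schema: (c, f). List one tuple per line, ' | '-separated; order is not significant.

Row counts bottom-up:
  S → 4
  π[f](S) → 4
  R → 5
  (π[f](S) ⋈[f=c] R) → 1
  π[c,f]((π[f](S) ⋈[f=c] R)) → 1

== RESULT ==
c | f
4 | 4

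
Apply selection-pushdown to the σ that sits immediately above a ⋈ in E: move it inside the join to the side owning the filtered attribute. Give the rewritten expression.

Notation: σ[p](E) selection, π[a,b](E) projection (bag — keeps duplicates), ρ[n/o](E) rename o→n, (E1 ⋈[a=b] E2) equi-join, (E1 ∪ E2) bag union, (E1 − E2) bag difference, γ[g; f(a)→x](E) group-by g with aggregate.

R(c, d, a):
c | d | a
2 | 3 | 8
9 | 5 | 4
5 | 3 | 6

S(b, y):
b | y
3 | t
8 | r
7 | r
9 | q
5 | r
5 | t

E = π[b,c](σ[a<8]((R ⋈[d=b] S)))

σ filters on a, owned by the left side.
E' = π[b,c]((σ[a<8](R) ⋈[d=b] S))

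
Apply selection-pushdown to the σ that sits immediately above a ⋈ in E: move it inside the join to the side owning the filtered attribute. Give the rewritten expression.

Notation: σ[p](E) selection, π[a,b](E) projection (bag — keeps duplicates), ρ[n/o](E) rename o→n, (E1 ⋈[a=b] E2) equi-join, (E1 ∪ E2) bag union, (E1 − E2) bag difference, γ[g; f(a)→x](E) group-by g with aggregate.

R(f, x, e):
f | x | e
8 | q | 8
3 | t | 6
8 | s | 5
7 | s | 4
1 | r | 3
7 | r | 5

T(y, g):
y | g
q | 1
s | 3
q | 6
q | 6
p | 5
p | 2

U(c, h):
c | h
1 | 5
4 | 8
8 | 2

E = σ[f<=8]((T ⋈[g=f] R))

σ filters on f, owned by the right side.
E' = (T ⋈[g=f] σ[f<=8](R))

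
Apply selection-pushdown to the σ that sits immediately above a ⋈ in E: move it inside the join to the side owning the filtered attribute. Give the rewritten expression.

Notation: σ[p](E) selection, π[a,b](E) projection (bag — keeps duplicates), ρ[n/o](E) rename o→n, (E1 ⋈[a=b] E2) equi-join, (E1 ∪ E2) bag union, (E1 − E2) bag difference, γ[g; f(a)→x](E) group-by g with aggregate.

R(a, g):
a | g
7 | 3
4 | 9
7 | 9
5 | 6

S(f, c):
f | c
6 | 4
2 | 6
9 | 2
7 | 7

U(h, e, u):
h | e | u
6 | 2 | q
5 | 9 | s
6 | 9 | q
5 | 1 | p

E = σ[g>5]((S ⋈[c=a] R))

σ filters on g, owned by the right side.
E' = (S ⋈[c=a] σ[g>5](R))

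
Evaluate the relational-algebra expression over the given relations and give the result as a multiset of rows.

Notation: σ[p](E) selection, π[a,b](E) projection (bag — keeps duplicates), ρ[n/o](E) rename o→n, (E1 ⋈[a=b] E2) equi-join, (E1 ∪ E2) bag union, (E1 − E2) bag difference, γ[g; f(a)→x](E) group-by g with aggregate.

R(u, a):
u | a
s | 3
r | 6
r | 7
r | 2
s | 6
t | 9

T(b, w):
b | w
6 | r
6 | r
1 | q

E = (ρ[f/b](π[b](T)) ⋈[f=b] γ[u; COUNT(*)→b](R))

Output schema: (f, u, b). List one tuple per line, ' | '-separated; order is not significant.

Stepwise |·|:
  T → 3
  π[b](T) → 3
  ρ[f/b](π[b](T)) → 3
  R → 6
  γ[u; COUNT(*)→b](R) → 3
  (ρ[f/b](π[b](T)) ⋈[f=b] γ[u; COUNT(*)→b](R)) → 1

== RESULT ==
f | u | b
1 | t | 1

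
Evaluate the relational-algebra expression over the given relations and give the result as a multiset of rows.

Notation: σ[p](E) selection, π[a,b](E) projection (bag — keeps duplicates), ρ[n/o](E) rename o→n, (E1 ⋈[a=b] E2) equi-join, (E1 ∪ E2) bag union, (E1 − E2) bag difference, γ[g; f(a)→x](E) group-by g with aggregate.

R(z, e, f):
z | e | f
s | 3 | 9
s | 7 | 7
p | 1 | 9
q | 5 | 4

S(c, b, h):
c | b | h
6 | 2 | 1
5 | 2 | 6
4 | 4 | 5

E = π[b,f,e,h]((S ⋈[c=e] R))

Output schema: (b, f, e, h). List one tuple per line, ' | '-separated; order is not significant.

Stepwise |·|:
  S → 3
  R → 4
  (S ⋈[c=e] R) → 1
  π[b,f,e,h]((S ⋈[c=e] R)) → 1

== RESULT ==
b | f | e | h
2 | 4 | 5 | 6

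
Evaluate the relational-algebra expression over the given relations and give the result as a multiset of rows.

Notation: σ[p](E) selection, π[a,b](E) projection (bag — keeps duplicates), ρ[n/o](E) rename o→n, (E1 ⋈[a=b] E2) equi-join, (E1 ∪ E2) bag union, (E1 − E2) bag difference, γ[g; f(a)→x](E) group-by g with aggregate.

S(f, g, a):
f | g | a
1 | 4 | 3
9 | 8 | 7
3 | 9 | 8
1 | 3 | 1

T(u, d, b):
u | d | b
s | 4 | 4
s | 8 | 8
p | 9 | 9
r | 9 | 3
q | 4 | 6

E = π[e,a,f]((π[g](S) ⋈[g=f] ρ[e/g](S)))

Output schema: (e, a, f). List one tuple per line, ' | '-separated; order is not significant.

Subexpression sizes:
  S → 4
  π[g](S) → 4
  S → 4
  ρ[e/g](S) → 4
  (π[g](S) ⋈[g=f] ρ[e/g](S)) → 2
  π[e,a,f]((π[g](S) ⋈[g=f] ρ[e/g](S))) → 2

== RESULT ==
e | a | f
8 | 7 | 9
9 | 8 | 3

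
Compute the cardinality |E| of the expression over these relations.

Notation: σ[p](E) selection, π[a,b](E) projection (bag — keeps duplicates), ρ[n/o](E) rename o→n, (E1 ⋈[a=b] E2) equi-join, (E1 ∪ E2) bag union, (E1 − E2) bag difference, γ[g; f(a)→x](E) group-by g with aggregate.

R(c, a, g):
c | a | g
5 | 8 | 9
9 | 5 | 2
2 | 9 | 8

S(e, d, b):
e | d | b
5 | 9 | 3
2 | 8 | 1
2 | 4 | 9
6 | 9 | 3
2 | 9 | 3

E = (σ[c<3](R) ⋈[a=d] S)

Per-node cardinality:
  R → 3
  σ[c<3](R) → 1
  S → 5
  (σ[c<3](R) ⋈[a=d] S) → 3

|E| = 3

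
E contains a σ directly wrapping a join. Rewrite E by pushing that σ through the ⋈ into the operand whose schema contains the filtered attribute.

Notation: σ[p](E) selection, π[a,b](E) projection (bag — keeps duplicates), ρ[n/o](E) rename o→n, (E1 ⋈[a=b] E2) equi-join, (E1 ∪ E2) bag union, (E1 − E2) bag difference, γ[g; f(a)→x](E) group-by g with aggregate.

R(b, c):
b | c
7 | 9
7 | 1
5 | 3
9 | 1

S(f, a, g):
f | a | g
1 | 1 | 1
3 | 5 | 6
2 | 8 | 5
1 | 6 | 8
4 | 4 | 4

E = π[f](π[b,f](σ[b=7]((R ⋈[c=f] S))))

σ filters on b, owned by the left side.
E' = π[f](π[b,f]((σ[b=7](R) ⋈[c=f] S)))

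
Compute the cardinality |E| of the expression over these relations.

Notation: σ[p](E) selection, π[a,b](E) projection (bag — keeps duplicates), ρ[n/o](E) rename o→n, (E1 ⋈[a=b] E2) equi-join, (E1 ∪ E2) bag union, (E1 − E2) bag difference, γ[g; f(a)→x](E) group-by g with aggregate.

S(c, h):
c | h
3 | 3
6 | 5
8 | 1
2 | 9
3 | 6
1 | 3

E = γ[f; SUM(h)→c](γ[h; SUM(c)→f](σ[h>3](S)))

Stepwise |·|:
  S → 6
  σ[h>3](S) → 3
  γ[h; SUM(c)→f](σ[h>3](S)) → 3
  γ[f; SUM(h)→c](γ[h; SUM(c)→f](σ[h>3](S))) → 3

|E| = 3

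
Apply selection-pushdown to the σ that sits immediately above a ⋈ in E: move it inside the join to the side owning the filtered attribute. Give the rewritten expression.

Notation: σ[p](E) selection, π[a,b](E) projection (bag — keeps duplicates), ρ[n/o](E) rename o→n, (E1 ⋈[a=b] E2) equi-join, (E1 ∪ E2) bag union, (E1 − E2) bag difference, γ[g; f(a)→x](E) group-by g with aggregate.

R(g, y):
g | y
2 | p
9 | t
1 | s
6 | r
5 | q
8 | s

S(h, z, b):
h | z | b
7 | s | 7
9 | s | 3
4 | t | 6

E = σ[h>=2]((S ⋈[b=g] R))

σ filters on h, owned by the left side.
E' = (σ[h>=2](S) ⋈[b=g] R)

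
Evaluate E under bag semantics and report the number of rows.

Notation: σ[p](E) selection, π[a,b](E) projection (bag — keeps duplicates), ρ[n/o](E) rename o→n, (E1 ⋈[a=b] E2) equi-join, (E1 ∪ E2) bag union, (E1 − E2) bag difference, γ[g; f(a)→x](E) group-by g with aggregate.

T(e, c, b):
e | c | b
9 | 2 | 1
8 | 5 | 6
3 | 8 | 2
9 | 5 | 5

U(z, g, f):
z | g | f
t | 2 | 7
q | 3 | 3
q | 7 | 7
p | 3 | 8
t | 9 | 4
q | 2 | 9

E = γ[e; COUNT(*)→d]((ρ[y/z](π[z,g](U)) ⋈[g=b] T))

Per-node cardinality:
  U → 6
  π[z,g](U) → 6
  ρ[y/z](π[z,g](U)) → 6
  T → 4
  (ρ[y/z](π[z,g](U)) ⋈[g=b] T) → 2
  γ[e; COUNT(*)→d]((ρ[y/z](π[z,g](U)) ⋈[g=b] T)) → 1

|E| = 1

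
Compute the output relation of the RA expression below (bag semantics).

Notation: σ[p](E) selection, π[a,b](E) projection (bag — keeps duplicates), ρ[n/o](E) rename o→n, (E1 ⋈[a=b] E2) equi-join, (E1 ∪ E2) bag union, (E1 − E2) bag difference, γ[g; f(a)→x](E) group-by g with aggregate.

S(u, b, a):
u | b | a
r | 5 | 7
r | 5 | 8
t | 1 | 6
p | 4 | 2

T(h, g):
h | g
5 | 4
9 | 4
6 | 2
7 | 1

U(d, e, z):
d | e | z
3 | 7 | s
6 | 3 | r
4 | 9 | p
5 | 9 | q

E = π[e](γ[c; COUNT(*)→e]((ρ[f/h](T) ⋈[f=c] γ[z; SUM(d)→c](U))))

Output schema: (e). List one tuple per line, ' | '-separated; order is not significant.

Row counts bottom-up:
  T → 4
  ρ[f/h](T) → 4
  U → 4
  γ[z; SUM(d)→c](U) → 4
  (ρ[f/h](T) ⋈[f=c] γ[z; SUM(d)→c](U)) → 2
  γ[c; COUNT(*)→e]((ρ[f/h](T) ⋈[f=c] γ[z; SUM(d)→c](U))) → 2
  π[e](γ[c; COUNT(*)→e]((ρ[f/h](T) ⋈[f=c] γ[z; SUM(d)→c](U)))) → 2

== RESULT ==
e
1
1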